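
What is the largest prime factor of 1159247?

97

1159247 = 17 · 68191
68191 = 19 · 3589
3589 = 37 · 97
97 is prime.
So 1159247 = 17 · 19 · 37 · 97; the largest prime factor is 97.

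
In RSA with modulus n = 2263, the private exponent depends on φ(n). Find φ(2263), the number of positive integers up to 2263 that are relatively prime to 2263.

Factor: 2263 = 31 · 73.
φ(2263) = (31−1) · (73−1) = 30 · 72 = 2160.

2160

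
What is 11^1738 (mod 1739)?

11^1 ≡ 11 (mod 1739)
11^2 ≡ 11^2 = 121 ≡ 121 (mod 1739)
11^4 ≡ 121^2 = 14641 ≡ 729 (mod 1739)
11^8 ≡ 729^2 = 531441 ≡ 1046 (mod 1739)
11^16 ≡ 1046^2 = 1094116 ≡ 285 (mod 1739)
11^32 ≡ 285^2 = 81225 ≡ 1231 (mod 1739)
11^64 ≡ 1231^2 = 1515361 ≡ 692 (mod 1739)
11^128 ≡ 692^2 = 478864 ≡ 639 (mod 1739)
11^256 ≡ 639^2 = 408321 ≡ 1395 (mod 1739)
11^512 ≡ 1395^2 = 1946025 ≡ 84 (mod 1739)
11^1024 ≡ 84^2 = 7056 ≡ 100 (mod 1739)
1738 = 1024 + 512 + 128 + 64 + 8 + 2 in binary powers of 2.
So 11^1738 ≡ 100 · 84 · 639 · 692 · 1046 · 121 ≡ 1062 (mod 1739).
Since 1062 ≠ 1, base 11 is a Fermat witness: 1739 is composite.

1062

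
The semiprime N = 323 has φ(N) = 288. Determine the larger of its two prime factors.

φ(n) = (p−1)(q−1) = n − (p+q) + 1, so p + q = 323 − 288 + 1 = 36.
p and q are the roots of t² − 36t + 323 = 0.
Discriminant: 36² − 4·323 = 1296 − 1292 = 4; √4 = 2.
q = (36 − 2)/2 = 17, p = (36 + 2)/2 = 19.
Check: 17 · 19 = 323.

19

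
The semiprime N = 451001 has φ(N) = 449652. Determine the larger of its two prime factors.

743

φ(n) = (p−1)(q−1) = n − (p+q) + 1, so p + q = 451001 − 449652 + 1 = 1350.
p and q are the roots of t² − 1350t + 451001 = 0.
Discriminant: 1350² − 4·451001 = 1822500 − 1804004 = 18496; √18496 = 136.
q = (1350 − 136)/2 = 607, p = (1350 + 136)/2 = 743.
Check: 607 · 743 = 451001.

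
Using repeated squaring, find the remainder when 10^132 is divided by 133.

10^1 ≡ 10 (mod 133)
10^2 ≡ 10^2 = 100 ≡ 100 (mod 133)
10^4 ≡ 100^2 = 10000 ≡ 25 (mod 133)
10^8 ≡ 25^2 = 625 ≡ 93 (mod 133)
10^16 ≡ 93^2 = 8649 ≡ 4 (mod 133)
10^32 ≡ 4^2 = 16 ≡ 16 (mod 133)
10^64 ≡ 16^2 = 256 ≡ 123 (mod 133)
10^128 ≡ 123^2 = 15129 ≡ 100 (mod 133)
132 = 128 + 4 in binary powers of 2.
So 10^132 ≡ 100 · 25 ≡ 106 (mod 133).
Since 106 ≠ 1, base 10 is a Fermat witness: 133 is composite.

106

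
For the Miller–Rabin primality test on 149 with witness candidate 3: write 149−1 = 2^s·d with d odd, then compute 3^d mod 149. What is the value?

149 − 1 = 148 = 2^2 · 37, so d = 37.
3^1 ≡ 3 (mod 149)
3^2 ≡ 3^2 = 9 ≡ 9 (mod 149)
3^4 ≡ 9^2 = 81 ≡ 81 (mod 149)
3^8 ≡ 81^2 = 6561 ≡ 5 (mod 149)
3^16 ≡ 5^2 = 25 ≡ 25 (mod 149)
3^32 ≡ 25^2 = 625 ≡ 29 (mod 149)
37 = 32 + 4 + 1 in binary powers of 2.
So 3^37 ≡ 29 · 81 · 3 ≡ 44 (mod 149).
Squaring chain: 44 → 148; reaches −1, so base 3 does not prove 149 composite.

44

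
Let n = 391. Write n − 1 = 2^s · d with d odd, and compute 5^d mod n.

391 − 1 = 390 = 2^1 · 195, so d = 195.
5^1 ≡ 5 (mod 391)
5^2 ≡ 5^2 = 25 ≡ 25 (mod 391)
5^4 ≡ 25^2 = 625 ≡ 234 (mod 391)
5^8 ≡ 234^2 = 54756 ≡ 16 (mod 391)
5^16 ≡ 16^2 = 256 ≡ 256 (mod 391)
5^32 ≡ 256^2 = 65536 ≡ 239 (mod 391)
5^64 ≡ 239^2 = 57121 ≡ 35 (mod 391)
5^128 ≡ 35^2 = 1225 ≡ 52 (mod 391)
195 = 128 + 64 + 2 + 1 in binary powers of 2.
So 5^195 ≡ 52 · 35 · 25 · 5 ≡ 329 (mod 391).
Squaring chain: 329; never reaches −1, so base 5 is a Miller–Rabin witness that 391 is composite.

329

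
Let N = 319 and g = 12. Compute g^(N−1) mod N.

12^1 ≡ 12 (mod 319)
12^2 ≡ 12^2 = 144 ≡ 144 (mod 319)
12^4 ≡ 144^2 = 20736 ≡ 1 (mod 319)
12^8 ≡ 1^2 = 1 ≡ 1 (mod 319)
12^16 ≡ 1^2 = 1 ≡ 1 (mod 319)
12^32 ≡ 1^2 = 1 ≡ 1 (mod 319)
12^64 ≡ 1^2 = 1 ≡ 1 (mod 319)
12^128 ≡ 1^2 = 1 ≡ 1 (mod 319)
12^256 ≡ 1^2 = 1 ≡ 1 (mod 319)
318 = 256 + 32 + 16 + 8 + 4 + 2 in binary powers of 2.
So 12^318 ≡ 1 · 1 · 1 · 1 · 1 · 144 ≡ 144 (mod 319).
Since 144 ≠ 1, base 12 is a Fermat witness: 319 is composite.

144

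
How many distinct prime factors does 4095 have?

4

4095 = 3^2 · 455
455 = 5 · 91
91 = 7 · 13
4095 = 3^2 · 5 · 7 · 13, which has 4 distinct prime factors.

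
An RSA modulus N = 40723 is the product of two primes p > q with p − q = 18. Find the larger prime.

211

Since p = q + 18, we have 40723 = q(q + 18), so q² + 18q − 40723 = 0.
Discriminant: 18² + 4·40723 = 324 + 162892 = 163216; √163216 = 404.
q = (−18 + 404)/2 = 193, and p = q + 18 = 211.
Check: 193 · 211 = 40723.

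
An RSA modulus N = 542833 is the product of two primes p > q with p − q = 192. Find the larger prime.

839

Since p = q + 192, we have 542833 = q(q + 192), so q² + 192q − 542833 = 0.
Discriminant: 192² + 4·542833 = 36864 + 2171332 = 2208196; √2208196 = 1486.
q = (−192 + 1486)/2 = 647, and p = q + 192 = 839.
Check: 647 · 839 = 542833.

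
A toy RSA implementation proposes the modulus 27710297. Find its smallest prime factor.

27710297 is odd.
Digit sum 35, not divisible by 3.
Ends in 7: not divisible by 5.
7: 27710297 = 7·3958613 + 6
11: 27710297 = 11·2519117 + 10
13: 27710297 = 13·2131561 + 4
17: 27710297 = 17·1630017 + 8
19: 27710297 = 19·1458436 + 13
23: 27710297 = 23·1204795 + 12
29: 27710297 = 29·955527 + 14
31: 27710297 = 31·893880 + 17
37: 27710297 = 37·748926 + 35
41: 27710297 = 41·675860 + 37
43: 27710297 = 43·644425 + 22
47: 27710297 = 47·589580 + 37
53: 27710297 = 53·522835 + 42
59: 27710297 = 59·469666 + 3
61: 27710297 = 61·454267 + 10
67: 27710297 = 67·413586 + 35
71: 27710297 = 71·390285 + 62
73: 27710297 = 73·379593 + 8
79: 27710297 = 79·350763 + 20
83: 27710297 = 83·333859

83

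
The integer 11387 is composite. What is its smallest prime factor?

11387 is odd.
Digit sum 20, not divisible by 3.
Ends in 7: not divisible by 5.
7: 11387 = 7·1626 + 5
11: 11387 = 11·1035 + 2
13: 11387 = 13·875 + 12
17: 11387 = 17·669 + 14
19: 11387 = 19·599 + 6
23: 11387 = 23·495 + 2
29: 11387 = 29·392 + 19
31: 11387 = 31·367 + 10
37: 11387 = 37·307 + 28
41: 11387 = 41·277 + 30
43: 11387 = 43·264 + 35
47: 11387 = 47·242 + 13
53: 11387 = 53·214 + 45
59: 11387 = 59·193

59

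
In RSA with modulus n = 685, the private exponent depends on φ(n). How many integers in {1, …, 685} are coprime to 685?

Factor: 685 = 5 · 137.
φ(685) = (5−1) · (137−1) = 4 · 136 = 544.

544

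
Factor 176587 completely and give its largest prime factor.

176587 = 41 · 4307
4307 = 59 · 73
73 is prime.
So 176587 = 41 · 59 · 73; the largest prime factor is 73.

73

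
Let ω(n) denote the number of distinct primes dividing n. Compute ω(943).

2

943 = 23 · 41
943 = 23 · 41, which has 2 distinct prime factors.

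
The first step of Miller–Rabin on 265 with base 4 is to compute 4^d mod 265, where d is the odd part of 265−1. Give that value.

219

265 − 1 = 264 = 2^3 · 33, so d = 33.
4^1 ≡ 4 (mod 265)
4^2 ≡ 4^2 = 16 ≡ 16 (mod 265)
4^4 ≡ 16^2 = 256 ≡ 256 (mod 265)
4^8 ≡ 256^2 = 65536 ≡ 81 (mod 265)
4^16 ≡ 81^2 = 6561 ≡ 201 (mod 265)
4^32 ≡ 201^2 = 40401 ≡ 121 (mod 265)
33 = 32 + 1 in binary powers of 2.
So 4^33 ≡ 121 · 4 ≡ 219 (mod 265).
Squaring chain: 219 → 261 → 16; never reaches −1, so base 4 is a Miller–Rabin witness that 265 is composite.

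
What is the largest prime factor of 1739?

1739 = 37 · 47
47 is prime.
So 1739 = 37 · 47; the largest prime factor is 47.

47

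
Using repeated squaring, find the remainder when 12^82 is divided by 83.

1

12^1 ≡ 12 (mod 83)
12^2 ≡ 12^2 = 144 ≡ 61 (mod 83)
12^4 ≡ 61^2 = 3721 ≡ 69 (mod 83)
12^8 ≡ 69^2 = 4761 ≡ 30 (mod 83)
12^16 ≡ 30^2 = 900 ≡ 70 (mod 83)
12^32 ≡ 70^2 = 4900 ≡ 3 (mod 83)
12^64 ≡ 3^2 = 9 ≡ 9 (mod 83)
82 = 64 + 16 + 2 in binary powers of 2.
So 12^82 ≡ 9 · 70 · 61 ≡ 1 (mod 83).
Since the result is 1, base 12 gives no evidence that 83 is composite.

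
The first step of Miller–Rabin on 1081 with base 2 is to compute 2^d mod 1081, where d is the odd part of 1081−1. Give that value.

1081 − 1 = 1080 = 2^3 · 135, so d = 135.
2^1 ≡ 2 (mod 1081)
2^2 ≡ 2^2 = 4 ≡ 4 (mod 1081)
2^4 ≡ 4^2 = 16 ≡ 16 (mod 1081)
2^8 ≡ 16^2 = 256 ≡ 256 (mod 1081)
2^16 ≡ 256^2 = 65536 ≡ 676 (mod 1081)
2^32 ≡ 676^2 = 456976 ≡ 794 (mod 1081)
2^64 ≡ 794^2 = 630436 ≡ 213 (mod 1081)
2^128 ≡ 213^2 = 45369 ≡ 1048 (mod 1081)
135 = 128 + 4 + 2 + 1 in binary powers of 2.
So 2^135 ≡ 1048 · 16 · 4 · 2 ≡ 100 (mod 1081).
Squaring chain: 100 → 271 → 1014; never reaches −1, so base 2 is a Miller–Rabin witness that 1081 is composite.

100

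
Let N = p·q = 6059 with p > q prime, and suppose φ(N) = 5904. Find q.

73

φ(n) = (p−1)(q−1) = n − (p+q) + 1, so p + q = 6059 − 5904 + 1 = 156.
p and q are the roots of t² − 156t + 6059 = 0.
Discriminant: 156² − 4·6059 = 24336 − 24236 = 100; √100 = 10.
q = (156 − 10)/2 = 73, p = (156 + 10)/2 = 83.
Check: 73 · 83 = 6059.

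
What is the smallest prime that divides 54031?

54031 is odd.
Digit sum 13, not divisible by 3.
Ends in 1: not divisible by 5.
7: 54031 = 7·7718 + 5
11: 54031 = 11·4911 + 10
13: 54031 = 13·4156 + 3
17: 54031 = 17·3178 + 5
19: 54031 = 19·2843 + 14
23: 54031 = 23·2349 + 4
29: 54031 = 29·1863 + 4
31: 54031 = 31·1742 + 29
37: 54031 = 37·1460 + 11
41: 54031 = 41·1317 + 34
43: 54031 = 43·1256 + 23
47: 54031 = 47·1149 + 28
53: 54031 = 53·1019 + 24
59: 54031 = 59·915 + 46
61: 54031 = 61·885 + 46
67: 54031 = 67·806 + 29
71: 54031 = 71·761

71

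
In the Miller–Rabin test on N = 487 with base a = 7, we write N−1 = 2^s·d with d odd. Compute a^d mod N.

486

487 − 1 = 486 = 2^1 · 243, so d = 243.
7^1 ≡ 7 (mod 487)
7^2 ≡ 7^2 = 49 ≡ 49 (mod 487)
7^4 ≡ 49^2 = 2401 ≡ 453 (mod 487)
7^8 ≡ 453^2 = 205209 ≡ 182 (mod 487)
7^16 ≡ 182^2 = 33124 ≡ 8 (mod 487)
7^32 ≡ 8^2 = 64 ≡ 64 (mod 487)
7^64 ≡ 64^2 = 4096 ≡ 200 (mod 487)
7^128 ≡ 200^2 = 40000 ≡ 66 (mod 487)
243 = 128 + 64 + 32 + 16 + 2 + 1 in binary powers of 2.
So 7^243 ≡ 66 · 200 · 64 · 8 · 49 · 7 ≡ 486 (mod 487).
Since 7^d ≡ 486 (mod 487), base 7 does not prove 487 composite.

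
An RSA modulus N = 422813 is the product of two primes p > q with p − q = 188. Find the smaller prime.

563

Since p = q + 188, we have 422813 = q(q + 188), so q² + 188q − 422813 = 0.
Discriminant: 188² + 4·422813 = 35344 + 1691252 = 1726596; √1726596 = 1314.
q = (−188 + 1314)/2 = 563, and p = q + 188 = 751.
Check: 563 · 751 = 422813.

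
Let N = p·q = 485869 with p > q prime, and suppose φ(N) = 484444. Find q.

563

φ(n) = (p−1)(q−1) = n − (p+q) + 1, so p + q = 485869 − 484444 + 1 = 1426.
p and q are the roots of t² − 1426t + 485869 = 0.
Discriminant: 1426² − 4·485869 = 2033476 − 1943476 = 90000; √90000 = 300.
q = (1426 − 300)/2 = 563, p = (1426 + 300)/2 = 863.
Check: 563 · 863 = 485869.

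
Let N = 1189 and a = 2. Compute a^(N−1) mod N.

297

2^1 ≡ 2 (mod 1189)
2^2 ≡ 2^2 = 4 ≡ 4 (mod 1189)
2^4 ≡ 4^2 = 16 ≡ 16 (mod 1189)
2^8 ≡ 16^2 = 256 ≡ 256 (mod 1189)
2^16 ≡ 256^2 = 65536 ≡ 141 (mod 1189)
2^32 ≡ 141^2 = 19881 ≡ 857 (mod 1189)
2^64 ≡ 857^2 = 734449 ≡ 836 (mod 1189)
2^128 ≡ 836^2 = 698896 ≡ 953 (mod 1189)
2^256 ≡ 953^2 = 908209 ≡ 1002 (mod 1189)
2^512 ≡ 1002^2 = 1004004 ≡ 488 (mod 1189)
2^1024 ≡ 488^2 = 238144 ≡ 344 (mod 1189)
1188 = 1024 + 128 + 32 + 4 in binary powers of 2.
So 2^1188 ≡ 344 · 953 · 857 · 16 ≡ 297 (mod 1189).
Since 297 ≠ 1, base 2 is a Fermat witness: 1189 is composite.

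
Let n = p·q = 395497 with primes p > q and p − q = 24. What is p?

641

Since p = q + 24, we have 395497 = q(q + 24), so q² + 24q − 395497 = 0.
Discriminant: 24² + 4·395497 = 576 + 1581988 = 1582564; √1582564 = 1258.
q = (−24 + 1258)/2 = 617, and p = q + 24 = 641.
Check: 617 · 641 = 395497.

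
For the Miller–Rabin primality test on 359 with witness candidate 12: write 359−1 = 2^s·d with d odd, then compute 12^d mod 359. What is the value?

1

359 − 1 = 358 = 2^1 · 179, so d = 179.
12^1 ≡ 12 (mod 359)
12^2 ≡ 12^2 = 144 ≡ 144 (mod 359)
12^4 ≡ 144^2 = 20736 ≡ 273 (mod 359)
12^8 ≡ 273^2 = 74529 ≡ 216 (mod 359)
12^16 ≡ 216^2 = 46656 ≡ 345 (mod 359)
12^32 ≡ 345^2 = 119025 ≡ 196 (mod 359)
12^64 ≡ 196^2 = 38416 ≡ 3 (mod 359)
12^128 ≡ 3^2 = 9 ≡ 9 (mod 359)
179 = 128 + 32 + 16 + 2 + 1 in binary powers of 2.
So 12^179 ≡ 9 · 196 · 345 · 144 · 12 ≡ 1 (mod 359).
Since 12^d ≡ 1 (mod 359), base 12 does not prove 359 composite.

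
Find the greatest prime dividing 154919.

154919 = 37 · 4187
4187 = 53 · 79
79 is prime.
So 154919 = 37 · 53 · 79; the largest prime factor is 79.

79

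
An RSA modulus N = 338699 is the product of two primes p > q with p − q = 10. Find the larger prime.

587

Since p = q + 10, we have 338699 = q(q + 10), so q² + 10q − 338699 = 0.
Discriminant: 10² + 4·338699 = 100 + 1354796 = 1354896; √1354896 = 1164.
q = (−10 + 1164)/2 = 577, and p = q + 10 = 587.
Check: 577 · 587 = 338699.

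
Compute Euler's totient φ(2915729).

2867040

Factor: 2915729 = 89 · 181^2.
φ(2915729) = (89−1) · 181^1·(181−1) = 88 · 32580 = 2867040.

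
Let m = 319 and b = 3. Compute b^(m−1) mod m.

5

3^1 ≡ 3 (mod 319)
3^2 ≡ 3^2 = 9 ≡ 9 (mod 319)
3^4 ≡ 9^2 = 81 ≡ 81 (mod 319)
3^8 ≡ 81^2 = 6561 ≡ 181 (mod 319)
3^16 ≡ 181^2 = 32761 ≡ 223 (mod 319)
3^32 ≡ 223^2 = 49729 ≡ 284 (mod 319)
3^64 ≡ 284^2 = 80656 ≡ 268 (mod 319)
3^128 ≡ 268^2 = 71824 ≡ 49 (mod 319)
3^256 ≡ 49^2 = 2401 ≡ 168 (mod 319)
318 = 256 + 32 + 16 + 8 + 4 + 2 in binary powers of 2.
So 3^318 ≡ 168 · 284 · 223 · 181 · 81 · 9 ≡ 5 (mod 319).
Since 5 ≠ 1, base 3 is a Fermat witness: 319 is composite.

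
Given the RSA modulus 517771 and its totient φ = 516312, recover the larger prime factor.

853

φ(n) = (p−1)(q−1) = n − (p+q) + 1, so p + q = 517771 − 516312 + 1 = 1460.
p and q are the roots of t² − 1460t + 517771 = 0.
Discriminant: 1460² − 4·517771 = 2131600 − 2071084 = 60516; √60516 = 246.
q = (1460 − 246)/2 = 607, p = (1460 + 246)/2 = 853.
Check: 607 · 853 = 517771.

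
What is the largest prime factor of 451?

451 = 11 · 41
41 is prime.
So 451 = 11 · 41; the largest prime factor is 41.

41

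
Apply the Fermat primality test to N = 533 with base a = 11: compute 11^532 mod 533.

11^1 ≡ 11 (mod 533)
11^2 ≡ 11^2 = 121 ≡ 121 (mod 533)
11^4 ≡ 121^2 = 14641 ≡ 250 (mod 533)
11^8 ≡ 250^2 = 62500 ≡ 139 (mod 533)
11^16 ≡ 139^2 = 19321 ≡ 133 (mod 533)
11^32 ≡ 133^2 = 17689 ≡ 100 (mod 533)
11^64 ≡ 100^2 = 10000 ≡ 406 (mod 533)
11^128 ≡ 406^2 = 164836 ≡ 139 (mod 533)
11^256 ≡ 139^2 = 19321 ≡ 133 (mod 533)
11^512 ≡ 133^2 = 17689 ≡ 100 (mod 533)
532 = 512 + 16 + 4 in binary powers of 2.
So 11^532 ≡ 100 · 133 · 250 ≡ 146 (mod 533).
Since 146 ≠ 1, base 11 is a Fermat witness: 533 is composite.

146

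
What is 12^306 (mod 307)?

1

12^1 ≡ 12 (mod 307)
12^2 ≡ 12^2 = 144 ≡ 144 (mod 307)
12^4 ≡ 144^2 = 20736 ≡ 167 (mod 307)
12^8 ≡ 167^2 = 27889 ≡ 259 (mod 307)
12^16 ≡ 259^2 = 67081 ≡ 155 (mod 307)
12^32 ≡ 155^2 = 24025 ≡ 79 (mod 307)
12^64 ≡ 79^2 = 6241 ≡ 101 (mod 307)
12^128 ≡ 101^2 = 10201 ≡ 70 (mod 307)
12^256 ≡ 70^2 = 4900 ≡ 295 (mod 307)
306 = 256 + 32 + 16 + 2 in binary powers of 2.
So 12^306 ≡ 295 · 79 · 155 · 144 ≡ 1 (mod 307).
Since the result is 1, base 12 gives no evidence that 307 is composite.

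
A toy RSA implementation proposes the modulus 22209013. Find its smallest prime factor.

71

22209013 is odd.
Digit sum 19, not divisible by 3.
Ends in 3: not divisible by 5.
7: 22209013 = 7·3172716 + 1
11: 22209013 = 11·2019001 + 2
13: 22209013 = 13·1708385 + 8
17: 22209013 = 17·1306412 + 9
19: 22209013 = 19·1168895 + 8
23: 22209013 = 23·965609 + 6
29: 22209013 = 29·765828 + 1
31: 22209013 = 31·716419 + 24
37: 22209013 = 37·600243 + 22
41: 22209013 = 41·541683 + 10
43: 22209013 = 43·516488 + 29
47: 22209013 = 47·472532 + 9
53: 22209013 = 53·419037 + 52
59: 22209013 = 59·376423 + 56
61: 22209013 = 61·364082 + 11
67: 22209013 = 67·331477 + 54
71: 22209013 = 71·312803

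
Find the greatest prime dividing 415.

83

415 = 5 · 83
83 is prime.
So 415 = 5 · 83; the largest prime factor is 83.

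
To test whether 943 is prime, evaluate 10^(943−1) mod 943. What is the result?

469

10^1 ≡ 10 (mod 943)
10^2 ≡ 10^2 = 100 ≡ 100 (mod 943)
10^4 ≡ 100^2 = 10000 ≡ 570 (mod 943)
10^8 ≡ 570^2 = 324900 ≡ 508 (mod 943)
10^16 ≡ 508^2 = 258064 ≡ 625 (mod 943)
10^32 ≡ 625^2 = 390625 ≡ 223 (mod 943)
10^64 ≡ 223^2 = 49729 ≡ 693 (mod 943)
10^128 ≡ 693^2 = 480249 ≡ 262 (mod 943)
10^256 ≡ 262^2 = 68644 ≡ 748 (mod 943)
10^512 ≡ 748^2 = 559504 ≡ 305 (mod 943)
942 = 512 + 256 + 128 + 32 + 8 + 4 + 2 in binary powers of 2.
So 10^942 ≡ 305 · 748 · 262 · 223 · 508 · 570 · 100 ≡ 469 (mod 943).
Since 469 ≠ 1, base 10 is a Fermat witness: 943 is composite.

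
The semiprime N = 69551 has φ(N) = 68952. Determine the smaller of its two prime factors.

φ(n) = (p−1)(q−1) = n − (p+q) + 1, so p + q = 69551 − 68952 + 1 = 600.
p and q are the roots of t² − 600t + 69551 = 0.
Discriminant: 600² − 4·69551 = 360000 − 278204 = 81796; √81796 = 286.
q = (600 − 286)/2 = 157, p = (600 + 286)/2 = 443.
Check: 157 · 443 = 69551.

157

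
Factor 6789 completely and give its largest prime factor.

73

6789 = 3 · 2263
2263 = 31 · 73
73 is prime.
So 6789 = 3 · 31 · 73; the largest prime factor is 73.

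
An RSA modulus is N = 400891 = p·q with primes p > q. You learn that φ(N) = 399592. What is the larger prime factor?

φ(n) = (p−1)(q−1) = n − (p+q) + 1, so p + q = 400891 − 399592 + 1 = 1300.
p and q are the roots of t² − 1300t + 400891 = 0.
Discriminant: 1300² − 4·400891 = 1690000 − 1603564 = 86436; √86436 = 294.
q = (1300 − 294)/2 = 503, p = (1300 + 294)/2 = 797.
Check: 503 · 797 = 400891.

797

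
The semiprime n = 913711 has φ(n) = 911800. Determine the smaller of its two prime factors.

941

φ(n) = (p−1)(q−1) = n − (p+q) + 1, so p + q = 913711 − 911800 + 1 = 1912.
p and q are the roots of t² − 1912t + 913711 = 0.
Discriminant: 1912² − 4·913711 = 3655744 − 3654844 = 900; √900 = 30.
q = (1912 − 30)/2 = 941, p = (1912 + 30)/2 = 971.
Check: 941 · 971 = 913711.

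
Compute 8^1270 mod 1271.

8^1 ≡ 8 (mod 1271)
8^2 ≡ 8^2 = 64 ≡ 64 (mod 1271)
8^4 ≡ 64^2 = 4096 ≡ 283 (mod 1271)
8^8 ≡ 283^2 = 80089 ≡ 16 (mod 1271)
8^16 ≡ 16^2 = 256 ≡ 256 (mod 1271)
8^32 ≡ 256^2 = 65536 ≡ 715 (mod 1271)
8^64 ≡ 715^2 = 511225 ≡ 283 (mod 1271)
8^128 ≡ 283^2 = 80089 ≡ 16 (mod 1271)
8^256 ≡ 16^2 = 256 ≡ 256 (mod 1271)
8^512 ≡ 256^2 = 65536 ≡ 715 (mod 1271)
8^1024 ≡ 715^2 = 511225 ≡ 283 (mod 1271)
1270 = 1024 + 128 + 64 + 32 + 16 + 4 + 2 in binary powers of 2.
So 8^1270 ≡ 283 · 16 · 283 · 715 · 256 · 283 · 64 ≡ 1024 (mod 1271).
Since 1024 ≠ 1, base 8 is a Fermat witness: 1271 is composite.

1024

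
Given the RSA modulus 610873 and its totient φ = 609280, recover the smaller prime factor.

641

φ(n) = (p−1)(q−1) = n − (p+q) + 1, so p + q = 610873 − 609280 + 1 = 1594.
p and q are the roots of t² − 1594t + 610873 = 0.
Discriminant: 1594² − 4·610873 = 2540836 − 2443492 = 97344; √97344 = 312.
q = (1594 − 312)/2 = 641, p = (1594 + 312)/2 = 953.
Check: 641 · 953 = 610873.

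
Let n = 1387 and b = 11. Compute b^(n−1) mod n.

11^1 ≡ 11 (mod 1387)
11^2 ≡ 11^2 = 121 ≡ 121 (mod 1387)
11^4 ≡ 121^2 = 14641 ≡ 771 (mod 1387)
11^8 ≡ 771^2 = 594441 ≡ 805 (mod 1387)
11^16 ≡ 805^2 = 648025 ≡ 296 (mod 1387)
11^32 ≡ 296^2 = 87616 ≡ 235 (mod 1387)
11^64 ≡ 235^2 = 55225 ≡ 1132 (mod 1387)
11^128 ≡ 1132^2 = 1281424 ≡ 1223 (mod 1387)
11^256 ≡ 1223^2 = 1495729 ≡ 543 (mod 1387)
11^512 ≡ 543^2 = 294849 ≡ 805 (mod 1387)
11^1024 ≡ 805^2 = 648025 ≡ 296 (mod 1387)
1386 = 1024 + 256 + 64 + 32 + 8 + 2 in binary powers of 2.
So 11^1386 ≡ 296 · 543 · 1132 · 235 · 805 · 121 ≡ 1141 (mod 1387).
Since 1141 ≠ 1, base 11 is a Fermat witness: 1387 is composite.

1141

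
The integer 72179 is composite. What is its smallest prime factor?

72179 is odd.
Digit sum 26, not divisible by 3.
Ends in 9: not divisible by 5.
7: 72179 = 7·10311 + 2
11: 72179 = 11·6561 + 8
13: 72179 = 13·5552 + 3
17: 72179 = 17·4245 + 14
19: 72179 = 19·3798 + 17
23: 72179 = 23·3138 + 5
29: 72179 = 29·2488 + 27
31: 72179 = 31·2328 + 11
37: 72179 = 37·1950 + 29
41: 72179 = 41·1760 + 19
43: 72179 = 43·1678 + 25
47: 72179 = 47·1535 + 34
53: 72179 = 53·1361 + 46
59: 72179 = 59·1223 + 22
61: 72179 = 61·1183 + 16
67: 72179 = 67·1077 + 20
71: 72179 = 71·1016 + 43
73: 72179 = 73·988 + 55
79: 72179 = 79·913 + 52
83: 72179 = 83·869 + 52
89: 72179 = 89·811

89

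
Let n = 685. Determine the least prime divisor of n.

685 is odd.
Digit sum 19, not divisible by 3.
Ends in 5: divisible by 5.

5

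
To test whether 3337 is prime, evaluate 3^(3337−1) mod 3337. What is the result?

144

3^1 ≡ 3 (mod 3337)
3^2 ≡ 3^2 = 9 ≡ 9 (mod 3337)
3^4 ≡ 9^2 = 81 ≡ 81 (mod 3337)
3^8 ≡ 81^2 = 6561 ≡ 3224 (mod 3337)
3^16 ≡ 3224^2 = 10394176 ≡ 2758 (mod 3337)
3^32 ≡ 2758^2 = 7606564 ≡ 1541 (mod 3337)
3^64 ≡ 1541^2 = 2374681 ≡ 2074 (mod 3337)
3^128 ≡ 2074^2 = 4301476 ≡ 83 (mod 3337)
3^256 ≡ 83^2 = 6889 ≡ 215 (mod 3337)
3^512 ≡ 215^2 = 46225 ≡ 2844 (mod 3337)
3^1024 ≡ 2844^2 = 8088336 ≡ 2785 (mod 3337)
3^2048 ≡ 2785^2 = 7756225 ≡ 1037 (mod 3337)
3336 = 2048 + 1024 + 256 + 8 in binary powers of 2.
So 3^3336 ≡ 1037 · 2785 · 215 · 3224 ≡ 144 (mod 3337).
Since 144 ≠ 1, base 3 is a Fermat witness: 3337 is composite.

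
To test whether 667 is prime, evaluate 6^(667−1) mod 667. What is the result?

6^1 ≡ 6 (mod 667)
6^2 ≡ 6^2 = 36 ≡ 36 (mod 667)
6^4 ≡ 36^2 = 1296 ≡ 629 (mod 667)
6^8 ≡ 629^2 = 395641 ≡ 110 (mod 667)
6^16 ≡ 110^2 = 12100 ≡ 94 (mod 667)
6^32 ≡ 94^2 = 8836 ≡ 165 (mod 667)
6^64 ≡ 165^2 = 27225 ≡ 545 (mod 667)
6^128 ≡ 545^2 = 297025 ≡ 210 (mod 667)
6^256 ≡ 210^2 = 44100 ≡ 78 (mod 667)
6^512 ≡ 78^2 = 6084 ≡ 81 (mod 667)
666 = 512 + 128 + 16 + 8 + 2 in binary powers of 2.
So 6^666 ≡ 81 · 210 · 94 · 110 · 36 ≡ 81 (mod 667).
Since 81 ≠ 1, base 6 is a Fermat witness: 667 is composite.

81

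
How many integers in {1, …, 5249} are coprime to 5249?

5040

Factor: 5249 = 29 · 181.
φ(5249) = (29−1) · (181−1) = 28 · 180 = 5040.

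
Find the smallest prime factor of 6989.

29

6989 is odd.
Digit sum 32, not divisible by 3.
Ends in 9: not divisible by 5.
7: 6989 = 7·998 + 3
11: 6989 = 11·635 + 4
13: 6989 = 13·537 + 8
17: 6989 = 17·411 + 2
19: 6989 = 19·367 + 16
23: 6989 = 23·303 + 20
29: 6989 = 29·241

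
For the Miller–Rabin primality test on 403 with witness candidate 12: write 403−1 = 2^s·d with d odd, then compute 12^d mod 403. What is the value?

403 − 1 = 402 = 2^1 · 201, so d = 201.
12^1 ≡ 12 (mod 403)
12^2 ≡ 12^2 = 144 ≡ 144 (mod 403)
12^4 ≡ 144^2 = 20736 ≡ 183 (mod 403)
12^8 ≡ 183^2 = 33489 ≡ 40 (mod 403)
12^16 ≡ 40^2 = 1600 ≡ 391 (mod 403)
12^32 ≡ 391^2 = 152881 ≡ 144 (mod 403)
12^64 ≡ 144^2 = 20736 ≡ 183 (mod 403)
12^128 ≡ 183^2 = 33489 ≡ 40 (mod 403)
201 = 128 + 64 + 8 + 1 in binary powers of 2.
So 12^201 ≡ 40 · 183 · 40 · 12 ≡ 246 (mod 403).
Squaring chain: 246; never reaches −1, so base 12 is a Miller–Rabin witness that 403 is composite.

246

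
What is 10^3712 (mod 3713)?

2550

10^1 ≡ 10 (mod 3713)
10^2 ≡ 10^2 = 100 ≡ 100 (mod 3713)
10^4 ≡ 100^2 = 10000 ≡ 2574 (mod 3713)
10^8 ≡ 2574^2 = 6625476 ≡ 1484 (mod 3713)
10^16 ≡ 1484^2 = 2202256 ≡ 447 (mod 3713)
10^32 ≡ 447^2 = 199809 ≡ 3020 (mod 3713)
10^64 ≡ 3020^2 = 9120400 ≡ 1272 (mod 3713)
10^128 ≡ 1272^2 = 1617984 ≡ 2829 (mod 3713)
10^256 ≡ 2829^2 = 8003241 ≡ 1726 (mod 3713)
10^512 ≡ 1726^2 = 2979076 ≡ 1250 (mod 3713)
10^1024 ≡ 1250^2 = 1562500 ≡ 3040 (mod 3713)
10^2048 ≡ 3040^2 = 9241600 ≡ 3656 (mod 3713)
3712 = 2048 + 1024 + 512 + 128 in binary powers of 2.
So 10^3712 ≡ 3656 · 3040 · 1250 · 2829 ≡ 2550 (mod 3713).
Since 2550 ≠ 1, base 10 is a Fermat witness: 3713 is composite.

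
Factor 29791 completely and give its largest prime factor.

31

29791 = 31 · 961
961 = 31 · 31
31 = 31 · 1
So 29791 = 31^3; the largest prime factor is 31.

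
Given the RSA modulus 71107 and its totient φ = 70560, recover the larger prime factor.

337

φ(n) = (p−1)(q−1) = n − (p+q) + 1, so p + q = 71107 − 70560 + 1 = 548.
p and q are the roots of t² − 548t + 71107 = 0.
Discriminant: 548² − 4·71107 = 300304 − 284428 = 15876; √15876 = 126.
q = (548 − 126)/2 = 211, p = (548 + 126)/2 = 337.
Check: 211 · 337 = 71107.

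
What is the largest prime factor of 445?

89

445 = 5 · 89
89 is prime.
So 445 = 5 · 89; the largest prime factor is 89.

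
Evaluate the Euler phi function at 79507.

77658

Factor: 79507 = 43^3.
φ(79507) = 43^2·(43−1) = 77658.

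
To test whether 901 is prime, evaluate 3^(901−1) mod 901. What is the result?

3^1 ≡ 3 (mod 901)
3^2 ≡ 3^2 = 9 ≡ 9 (mod 901)
3^4 ≡ 9^2 = 81 ≡ 81 (mod 901)
3^8 ≡ 81^2 = 6561 ≡ 254 (mod 901)
3^16 ≡ 254^2 = 64516 ≡ 545 (mod 901)
3^32 ≡ 545^2 = 297025 ≡ 596 (mod 901)
3^64 ≡ 596^2 = 355216 ≡ 222 (mod 901)
3^128 ≡ 222^2 = 49284 ≡ 630 (mod 901)
3^256 ≡ 630^2 = 396900 ≡ 460 (mod 901)
3^512 ≡ 460^2 = 211600 ≡ 766 (mod 901)
900 = 512 + 256 + 128 + 4 in binary powers of 2.
So 3^900 ≡ 766 · 460 · 630 · 81 ≡ 863 (mod 901).
Since 863 ≠ 1, base 3 is a Fermat witness: 901 is composite.

863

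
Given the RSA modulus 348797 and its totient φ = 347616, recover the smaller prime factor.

φ(n) = (p−1)(q−1) = n − (p+q) + 1, so p + q = 348797 − 347616 + 1 = 1182.
p and q are the roots of t² − 1182t + 348797 = 0.
Discriminant: 1182² − 4·348797 = 1397124 − 1395188 = 1936; √1936 = 44.
q = (1182 − 44)/2 = 569, p = (1182 + 44)/2 = 613.
Check: 569 · 613 = 348797.

569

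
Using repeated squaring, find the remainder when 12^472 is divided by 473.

210

12^1 ≡ 12 (mod 473)
12^2 ≡ 12^2 = 144 ≡ 144 (mod 473)
12^4 ≡ 144^2 = 20736 ≡ 397 (mod 473)
12^8 ≡ 397^2 = 157609 ≡ 100 (mod 473)
12^16 ≡ 100^2 = 10000 ≡ 67 (mod 473)
12^32 ≡ 67^2 = 4489 ≡ 232 (mod 473)
12^64 ≡ 232^2 = 53824 ≡ 375 (mod 473)
12^128 ≡ 375^2 = 140625 ≡ 144 (mod 473)
12^256 ≡ 144^2 = 20736 ≡ 397 (mod 473)
472 = 256 + 128 + 64 + 16 + 8 in binary powers of 2.
So 12^472 ≡ 397 · 144 · 375 · 67 · 100 ≡ 210 (mod 473).
Since 210 ≠ 1, base 12 is a Fermat witness: 473 is composite.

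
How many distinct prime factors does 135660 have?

6

135660 = 2^2 · 33915
33915 = 3 · 11305
11305 = 5 · 2261
2261 = 7 · 323
323 = 17 · 19
135660 = 2^2 · 3 · 5 · 7 · 17 · 19, which has 6 distinct prime factors.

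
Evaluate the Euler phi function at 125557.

Factor: 125557 = 23 · 53 · 103.
φ(125557) = (23−1) · (53−1) · (103−1) = 22 · 52 · 102 = 116688.

116688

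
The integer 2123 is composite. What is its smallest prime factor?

11

2123 is odd.
Digit sum 8, not divisible by 3.
Ends in 3: not divisible by 5.
7: 2123 = 7·303 + 2
11: 2123 = 11·193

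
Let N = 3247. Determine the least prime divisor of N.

3247 is odd.
Digit sum 16, not divisible by 3.
Ends in 7: not divisible by 5.
7: 3247 = 7·463 + 6
11: 3247 = 11·295 + 2
13: 3247 = 13·249 + 10
17: 3247 = 17·191

17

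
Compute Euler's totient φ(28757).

Factor: 28757 = 149 · 193.
φ(28757) = (149−1) · (193−1) = 148 · 192 = 28416.

28416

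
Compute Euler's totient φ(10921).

10692

Factor: 10921 = 67 · 163.
φ(10921) = (67−1) · (163−1) = 66 · 162 = 10692.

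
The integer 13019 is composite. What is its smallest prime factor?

13019 is odd.
Digit sum 14, not divisible by 3.
Ends in 9: not divisible by 5.
7: 13019 = 7·1859 + 6
11: 13019 = 11·1183 + 6
13: 13019 = 13·1001 + 6
17: 13019 = 17·765 + 14
19: 13019 = 19·685 + 4
23: 13019 = 23·566 + 1
29: 13019 = 29·448 + 27
31: 13019 = 31·419 + 30
37: 13019 = 37·351 + 32
41: 13019 = 41·317 + 22
43: 13019 = 43·302 + 33
47: 13019 = 47·277

47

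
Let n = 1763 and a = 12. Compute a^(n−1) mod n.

1743

12^1 ≡ 12 (mod 1763)
12^2 ≡ 12^2 = 144 ≡ 144 (mod 1763)
12^4 ≡ 144^2 = 20736 ≡ 1343 (mod 1763)
12^8 ≡ 1343^2 = 1803649 ≡ 100 (mod 1763)
12^16 ≡ 100^2 = 10000 ≡ 1185 (mod 1763)
12^32 ≡ 1185^2 = 1404225 ≡ 877 (mod 1763)
12^64 ≡ 877^2 = 769129 ≡ 461 (mod 1763)
12^128 ≡ 461^2 = 212521 ≡ 961 (mod 1763)
12^256 ≡ 961^2 = 923521 ≡ 1472 (mod 1763)
12^512 ≡ 1472^2 = 2166784 ≡ 57 (mod 1763)
12^1024 ≡ 57^2 = 3249 ≡ 1486 (mod 1763)
1762 = 1024 + 512 + 128 + 64 + 32 + 2 in binary powers of 2.
So 12^1762 ≡ 1486 · 57 · 961 · 461 · 877 · 144 ≡ 1743 (mod 1763).
Since 1743 ≠ 1, base 12 is a Fermat witness: 1763 is composite.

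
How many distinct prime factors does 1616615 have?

1616615 = 5 · 323323
323323 = 7 · 46189
46189 = 11 · 4199
4199 = 13 · 323
323 = 17 · 19
1616615 = 5 · 7 · 11 · 13 · 17 · 19, which has 6 distinct prime factors.

6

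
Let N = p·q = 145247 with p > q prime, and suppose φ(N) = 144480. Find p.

φ(n) = (p−1)(q−1) = n − (p+q) + 1, so p + q = 145247 − 144480 + 1 = 768.
p and q are the roots of t² − 768t + 145247 = 0.
Discriminant: 768² − 4·145247 = 589824 − 580988 = 8836; √8836 = 94.
q = (768 − 94)/2 = 337, p = (768 + 94)/2 = 431.
Check: 337 · 431 = 145247.

431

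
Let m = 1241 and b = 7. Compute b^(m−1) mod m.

7^1 ≡ 7 (mod 1241)
7^2 ≡ 7^2 = 49 ≡ 49 (mod 1241)
7^4 ≡ 49^2 = 2401 ≡ 1160 (mod 1241)
7^8 ≡ 1160^2 = 1345600 ≡ 356 (mod 1241)
7^16 ≡ 356^2 = 126736 ≡ 154 (mod 1241)
7^32 ≡ 154^2 = 23716 ≡ 137 (mod 1241)
7^64 ≡ 137^2 = 18769 ≡ 154 (mod 1241)
7^128 ≡ 154^2 = 23716 ≡ 137 (mod 1241)
7^256 ≡ 137^2 = 18769 ≡ 154 (mod 1241)
7^512 ≡ 154^2 = 23716 ≡ 137 (mod 1241)
7^1024 ≡ 137^2 = 18769 ≡ 154 (mod 1241)
1240 = 1024 + 128 + 64 + 16 + 8 in binary powers of 2.
So 7^1240 ≡ 154 · 137 · 154 · 154 · 356 ≡ 373 (mod 1241).
Since 373 ≠ 1, base 7 is a Fermat witness: 1241 is composite.

373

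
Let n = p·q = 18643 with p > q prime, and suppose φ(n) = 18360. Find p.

φ(n) = (p−1)(q−1) = n − (p+q) + 1, so p + q = 18643 − 18360 + 1 = 284.
p and q are the roots of t² − 284t + 18643 = 0.
Discriminant: 284² − 4·18643 = 80656 − 74572 = 6084; √6084 = 78.
q = (284 − 78)/2 = 103, p = (284 + 78)/2 = 181.
Check: 103 · 181 = 18643.

181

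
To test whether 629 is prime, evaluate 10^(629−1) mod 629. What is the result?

10^1 ≡ 10 (mod 629)
10^2 ≡ 10^2 = 100 ≡ 100 (mod 629)
10^4 ≡ 100^2 = 10000 ≡ 565 (mod 629)
10^8 ≡ 565^2 = 319225 ≡ 322 (mod 629)
10^16 ≡ 322^2 = 103684 ≡ 528 (mod 629)
10^32 ≡ 528^2 = 278784 ≡ 137 (mod 629)
10^64 ≡ 137^2 = 18769 ≡ 528 (mod 629)
10^128 ≡ 528^2 = 278784 ≡ 137 (mod 629)
10^256 ≡ 137^2 = 18769 ≡ 528 (mod 629)
10^512 ≡ 528^2 = 278784 ≡ 137 (mod 629)
628 = 512 + 64 + 32 + 16 + 4 in binary powers of 2.
So 10^628 ≡ 137 · 528 · 137 · 528 · 565 ≡ 565 (mod 629).
Since 565 ≠ 1, base 10 is a Fermat witness: 629 is composite.

565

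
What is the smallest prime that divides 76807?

89

76807 is odd.
Digit sum 28, not divisible by 3.
Ends in 7: not divisible by 5.
7: 76807 = 7·10972 + 3
11: 76807 = 11·6982 + 5
13: 76807 = 13·5908 + 3
17: 76807 = 17·4518 + 1
19: 76807 = 19·4042 + 9
23: 76807 = 23·3339 + 10
29: 76807 = 29·2648 + 15
31: 76807 = 31·2477 + 20
37: 76807 = 37·2075 + 32
41: 76807 = 41·1873 + 14
43: 76807 = 43·1786 + 9
47: 76807 = 47·1634 + 9
53: 76807 = 53·1449 + 10
59: 76807 = 59·1301 + 48
61: 76807 = 61·1259 + 8
67: 76807 = 67·1146 + 25
71: 76807 = 71·1081 + 56
73: 76807 = 73·1052 + 11
79: 76807 = 79·972 + 19
83: 76807 = 83·925 + 32
89: 76807 = 89·863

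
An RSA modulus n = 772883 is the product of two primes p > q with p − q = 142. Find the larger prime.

953

Since p = q + 142, we have 772883 = q(q + 142), so q² + 142q − 772883 = 0.
Discriminant: 142² + 4·772883 = 20164 + 3091532 = 3111696; √3111696 = 1764.
q = (−142 + 1764)/2 = 811, and p = q + 142 = 953.
Check: 811 · 953 = 772883.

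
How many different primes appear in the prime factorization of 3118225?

3118225 = 5^2 · 124729
124729 = 11 · 11339
11339 = 17 · 667
667 = 23 · 29
3118225 = 5^2 · 11 · 17 · 23 · 29, which has 5 distinct prime factors.

5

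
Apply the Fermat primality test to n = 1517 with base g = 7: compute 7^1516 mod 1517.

7^1 ≡ 7 (mod 1517)
7^2 ≡ 7^2 = 49 ≡ 49 (mod 1517)
7^4 ≡ 49^2 = 2401 ≡ 884 (mod 1517)
7^8 ≡ 884^2 = 781456 ≡ 201 (mod 1517)
7^16 ≡ 201^2 = 40401 ≡ 959 (mod 1517)
7^32 ≡ 959^2 = 919681 ≡ 379 (mod 1517)
7^64 ≡ 379^2 = 143641 ≡ 1043 (mod 1517)
7^128 ≡ 1043^2 = 1087849 ≡ 160 (mod 1517)
7^256 ≡ 160^2 = 25600 ≡ 1328 (mod 1517)
7^512 ≡ 1328^2 = 1763584 ≡ 830 (mod 1517)
7^1024 ≡ 830^2 = 688900 ≡ 182 (mod 1517)
1516 = 1024 + 256 + 128 + 64 + 32 + 8 + 4 in binary powers of 2.
So 7^1516 ≡ 182 · 1328 · 160 · 1043 · 379 · 201 · 884 ≡ 107 (mod 1517).
Since 107 ≠ 1, base 7 is a Fermat witness: 1517 is composite.

107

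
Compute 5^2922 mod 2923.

5^1 ≡ 5 (mod 2923)
5^2 ≡ 5^2 = 25 ≡ 25 (mod 2923)
5^4 ≡ 25^2 = 625 ≡ 625 (mod 2923)
5^8 ≡ 625^2 = 390625 ≡ 1866 (mod 2923)
5^16 ≡ 1866^2 = 3481956 ≡ 663 (mod 2923)
5^32 ≡ 663^2 = 439569 ≡ 1119 (mod 2923)
5^64 ≡ 1119^2 = 1252161 ≡ 1117 (mod 2923)
5^128 ≡ 1117^2 = 1247689 ≡ 2491 (mod 2923)
5^256 ≡ 2491^2 = 6205081 ≡ 2475 (mod 2923)
5^512 ≡ 2475^2 = 6125625 ≡ 1940 (mod 2923)
5^1024 ≡ 1940^2 = 3763600 ≡ 1699 (mod 2923)
5^2048 ≡ 1699^2 = 2886601 ≡ 1600 (mod 2923)
2922 = 2048 + 512 + 256 + 64 + 32 + 8 + 2 in binary powers of 2.
So 5^2922 ≡ 1600 · 1940 · 2475 · 1117 · 1119 · 1866 · 25 ≡ 936 (mod 2923).
Since 936 ≠ 1, base 5 is a Fermat witness: 2923 is composite.

936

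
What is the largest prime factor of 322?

23

322 = 2 · 161
161 = 7 · 23
23 is prime.
So 322 = 2 · 7 · 23; the largest prime factor is 23.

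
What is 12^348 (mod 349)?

12^1 ≡ 12 (mod 349)
12^2 ≡ 12^2 = 144 ≡ 144 (mod 349)
12^4 ≡ 144^2 = 20736 ≡ 145 (mod 349)
12^8 ≡ 145^2 = 21025 ≡ 85 (mod 349)
12^16 ≡ 85^2 = 7225 ≡ 245 (mod 349)
12^32 ≡ 245^2 = 60025 ≡ 346 (mod 349)
12^64 ≡ 346^2 = 119716 ≡ 9 (mod 349)
12^128 ≡ 9^2 = 81 ≡ 81 (mod 349)
12^256 ≡ 81^2 = 6561 ≡ 279 (mod 349)
348 = 256 + 64 + 16 + 8 + 4 in binary powers of 2.
So 12^348 ≡ 279 · 9 · 245 · 85 · 145 ≡ 1 (mod 349).
Since the result is 1, base 12 gives no evidence that 349 is composite.

1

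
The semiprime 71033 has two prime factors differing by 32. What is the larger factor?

Since p = q + 32, we have 71033 = q(q + 32), so q² + 32q − 71033 = 0.
Discriminant: 32² + 4·71033 = 1024 + 284132 = 285156; √285156 = 534.
q = (−32 + 534)/2 = 251, and p = q + 32 = 283.
Check: 251 · 283 = 71033.

283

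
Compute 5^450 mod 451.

5^1 ≡ 5 (mod 451)
5^2 ≡ 5^2 = 25 ≡ 25 (mod 451)
5^4 ≡ 25^2 = 625 ≡ 174 (mod 451)
5^8 ≡ 174^2 = 30276 ≡ 59 (mod 451)
5^16 ≡ 59^2 = 3481 ≡ 324 (mod 451)
5^32 ≡ 324^2 = 104976 ≡ 344 (mod 451)
5^64 ≡ 344^2 = 118336 ≡ 174 (mod 451)
5^128 ≡ 174^2 = 30276 ≡ 59 (mod 451)
5^256 ≡ 59^2 = 3481 ≡ 324 (mod 451)
450 = 256 + 128 + 64 + 2 in binary powers of 2.
So 5^450 ≡ 324 · 59 · 174 · 25 ≡ 122 (mod 451).
Since 122 ≠ 1, base 5 is a Fermat witness: 451 is composite.

122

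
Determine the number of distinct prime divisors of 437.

437 = 19 · 23
437 = 19 · 23, which has 2 distinct prime factors.

2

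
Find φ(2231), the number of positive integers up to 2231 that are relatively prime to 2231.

2112

Factor: 2231 = 23 · 97.
φ(2231) = (23−1) · (97−1) = 22 · 96 = 2112.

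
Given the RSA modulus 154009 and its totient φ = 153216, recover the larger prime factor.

φ(n) = (p−1)(q−1) = n − (p+q) + 1, so p + q = 154009 − 153216 + 1 = 794.
p and q are the roots of t² − 794t + 154009 = 0.
Discriminant: 794² − 4·154009 = 630436 − 616036 = 14400; √14400 = 120.
q = (794 − 120)/2 = 337, p = (794 + 120)/2 = 457.
Check: 337 · 457 = 154009.

457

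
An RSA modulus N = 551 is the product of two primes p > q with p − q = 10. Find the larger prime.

29

Since p = q + 10, we have 551 = q(q + 10), so q² + 10q − 551 = 0.
Discriminant: 10² + 4·551 = 100 + 2204 = 2304; √2304 = 48.
q = (−10 + 48)/2 = 19, and p = q + 10 = 29.
Check: 19 · 29 = 551.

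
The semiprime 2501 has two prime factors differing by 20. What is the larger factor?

61

Since p = q + 20, we have 2501 = q(q + 20), so q² + 20q − 2501 = 0.
Discriminant: 20² + 4·2501 = 400 + 10004 = 10404; √10404 = 102.
q = (−20 + 102)/2 = 41, and p = q + 20 = 61.
Check: 41 · 61 = 2501.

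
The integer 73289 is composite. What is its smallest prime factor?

73289 is odd.
Digit sum 29, not divisible by 3.
Ends in 9: not divisible by 5.
7: 73289 = 7·10469 + 6
11: 73289 = 11·6662 + 7
13: 73289 = 13·5637 + 8
17: 73289 = 17·4311 + 2
19: 73289 = 19·3857 + 6
23: 73289 = 23·3186 + 11
29: 73289 = 29·2527 + 6
31: 73289 = 31·2364 + 5
37: 73289 = 37·1980 + 29
41: 73289 = 41·1787 + 22
43: 73289 = 43·1704 + 17
47: 73289 = 47·1559 + 16
53: 73289 = 53·1382 + 43
59: 73289 = 59·1242 + 11
61: 73289 = 61·1201 + 28
67: 73289 = 67·1093 + 58
71: 73289 = 71·1032 + 17
73: 73289 = 73·1003 + 70
79: 73289 = 79·927 + 56
83: 73289 = 83·883

83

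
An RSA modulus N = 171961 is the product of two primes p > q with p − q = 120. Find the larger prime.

Since p = q + 120, we have 171961 = q(q + 120), so q² + 120q − 171961 = 0.
Discriminant: 120² + 4·171961 = 14400 + 687844 = 702244; √702244 = 838.
q = (−120 + 838)/2 = 359, and p = q + 120 = 479.
Check: 359 · 479 = 171961.

479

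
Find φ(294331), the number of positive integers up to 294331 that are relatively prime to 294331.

Factor: 294331 = 23 · 67 · 191.
φ(294331) = (23−1) · (67−1) · (191−1) = 22 · 66 · 190 = 275880.

275880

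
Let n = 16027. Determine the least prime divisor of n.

11

16027 is odd.
Digit sum 16, not divisible by 3.
Ends in 7: not divisible by 5.
7: 16027 = 7·2289 + 4
11: 16027 = 11·1457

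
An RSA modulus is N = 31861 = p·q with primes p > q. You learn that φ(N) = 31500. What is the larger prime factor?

211

φ(n) = (p−1)(q−1) = n − (p+q) + 1, so p + q = 31861 − 31500 + 1 = 362.
p and q are the roots of t² − 362t + 31861 = 0.
Discriminant: 362² − 4·31861 = 131044 − 127444 = 3600; √3600 = 60.
q = (362 − 60)/2 = 151, p = (362 + 60)/2 = 211.
Check: 151 · 211 = 31861.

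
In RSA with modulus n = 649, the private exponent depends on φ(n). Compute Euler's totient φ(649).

Factor: 649 = 11 · 59.
φ(649) = (11−1) · (59−1) = 10 · 58 = 580.

580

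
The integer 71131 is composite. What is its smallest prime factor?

71131 is odd.
Digit sum 13, not divisible by 3.
Ends in 1: not divisible by 5.
7: 71131 = 7·10161 + 4
11: 71131 = 11·6466 + 5
13: 71131 = 13·5471 + 8
17: 71131 = 17·4184 + 3
19: 71131 = 19·3743 + 14
23: 71131 = 23·3092 + 15
29: 71131 = 29·2452 + 23
31: 71131 = 31·2294 + 17
37: 71131 = 37·1922 + 17
41: 71131 = 41·1734 + 37
43: 71131 = 43·1654 + 9
47: 71131 = 47·1513 + 20
53: 71131 = 53·1342 + 5
59: 71131 = 59·1205 + 36
61: 71131 = 61·1166 + 5
67: 71131 = 67·1061 + 44
71: 71131 = 71·1001 + 60
73: 71131 = 73·974 + 29
79: 71131 = 79·900 + 31
83: 71131 = 83·857

83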